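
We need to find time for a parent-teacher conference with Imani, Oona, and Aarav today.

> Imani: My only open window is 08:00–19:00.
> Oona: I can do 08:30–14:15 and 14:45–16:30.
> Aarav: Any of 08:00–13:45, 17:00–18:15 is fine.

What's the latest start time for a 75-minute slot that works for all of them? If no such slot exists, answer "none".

12:30

Imani ∩ Oona: 08:30-14:15, 14:45-16:30.
Imani ∩ Oona ∩ Aarav: 08:30-13:45.
So the common availability across everyone is 08:30-13:45.
The last common window of at least 75 minutes is 08:30-13:45; a 75-minute meeting can start as late as 12:30 and still end by 13:45.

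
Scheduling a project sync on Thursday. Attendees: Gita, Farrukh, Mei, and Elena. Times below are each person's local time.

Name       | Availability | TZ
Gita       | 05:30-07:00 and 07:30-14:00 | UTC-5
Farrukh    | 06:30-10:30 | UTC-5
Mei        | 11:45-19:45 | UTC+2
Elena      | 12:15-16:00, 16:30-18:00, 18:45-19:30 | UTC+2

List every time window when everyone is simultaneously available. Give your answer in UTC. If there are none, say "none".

Gita in UTC: 10:30-12:00, 12:30-19:00 (add 5h to convert from UTC-5).
Farrukh in UTC: 11:30-15:30 (add 5h to convert from UTC-5).
Mei in UTC: 09:45-17:45 (subtract 2h to convert from UTC+2).
Elena in UTC: 10:15-14:00, 14:30-16:00, 16:45-17:30 (subtract 2h to convert from UTC+2).
Gita ∩ Farrukh: 11:30-12:00, 12:30-15:30.
Gita ∩ Farrukh ∩ Mei: 11:30-12:00, 12:30-15:30.
Gita ∩ Farrukh ∩ Mei ∩ Elena: 11:30-12:00, 12:30-14:00, 14:30-15:30.

11:30-12:00, 12:30-14:00, 14:30-15:30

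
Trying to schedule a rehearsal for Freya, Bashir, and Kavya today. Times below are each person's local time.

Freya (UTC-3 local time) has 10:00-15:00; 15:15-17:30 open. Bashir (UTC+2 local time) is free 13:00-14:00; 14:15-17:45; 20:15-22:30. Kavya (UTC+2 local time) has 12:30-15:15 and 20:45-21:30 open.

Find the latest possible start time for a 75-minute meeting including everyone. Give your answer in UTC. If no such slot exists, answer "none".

none

Freya in UTC: 13:00-18:00, 18:15-20:30 (add 3h to convert from UTC-3).
Bashir in UTC: 11:00-12:00, 12:15-15:45, 18:15-20:30 (subtract 2h to convert from UTC+2).
Kavya in UTC: 10:30-13:15, 18:45-19:30 (subtract 2h to convert from UTC+2).
Freya ∩ Bashir: 13:00-15:45, 18:15-20:30.
Freya ∩ Bashir ∩ Kavya: 13:00-13:15, 18:45-19:30.
No common window is at least 75 minutes long.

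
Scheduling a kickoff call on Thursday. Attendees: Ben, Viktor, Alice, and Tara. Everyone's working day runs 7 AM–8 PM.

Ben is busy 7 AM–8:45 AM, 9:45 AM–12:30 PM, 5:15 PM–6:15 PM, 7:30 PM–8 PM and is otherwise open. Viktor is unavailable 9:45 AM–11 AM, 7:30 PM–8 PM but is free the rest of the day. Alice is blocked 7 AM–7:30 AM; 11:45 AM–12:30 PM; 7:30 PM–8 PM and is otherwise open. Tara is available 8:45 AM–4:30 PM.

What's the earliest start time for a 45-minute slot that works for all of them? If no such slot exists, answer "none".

08:45

Ben free: 08:45-09:45, 12:30-17:15, 18:15-19:30 (invert busy blocks within the working day).
Viktor free: 07:00-09:45, 11:00-19:30 (invert busy blocks within the working day).
Alice free: 07:30-11:45, 12:30-19:30 (invert busy blocks within the working day).
Tara free: 08:45-16:30.
Ben ∩ Viktor: 08:45-09:45, 12:30-17:15, 18:15-19:30.
Ben ∩ Viktor ∩ Alice: 08:45-09:45, 12:30-17:15, 18:15-19:30.
Ben ∩ Viktor ∩ Alice ∩ Tara: 08:45-09:45, 12:30-16:30.
The first common window of at least 45 minutes is 08:45-09:45, so the earliest start is 08:45.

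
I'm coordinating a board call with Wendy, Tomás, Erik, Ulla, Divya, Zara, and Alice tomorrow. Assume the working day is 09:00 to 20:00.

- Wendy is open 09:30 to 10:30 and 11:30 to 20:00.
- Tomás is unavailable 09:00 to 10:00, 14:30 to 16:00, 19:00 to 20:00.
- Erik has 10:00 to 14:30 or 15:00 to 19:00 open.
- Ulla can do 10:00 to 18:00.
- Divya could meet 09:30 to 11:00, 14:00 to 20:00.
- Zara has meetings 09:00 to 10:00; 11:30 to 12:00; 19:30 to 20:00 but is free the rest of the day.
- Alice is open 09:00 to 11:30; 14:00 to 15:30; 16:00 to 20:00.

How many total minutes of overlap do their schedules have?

Wendy free: 09:30-10:30, 11:30-20:00.
Tomás free: 10:00-14:30, 16:00-19:00 (invert busy blocks within the working day).
Erik free: 10:00-14:30, 15:00-19:00.
Ulla free: 10:00-18:00.
Divya free: 09:30-11:00, 14:00-20:00.
Zara free: 10:00-11:30, 12:00-19:30 (invert busy blocks within the working day).
Alice free: 09:00-11:30, 14:00-15:30, 16:00-20:00.
Wendy ∩ Tomás: 10:00-10:30, 11:30-14:30, 16:00-19:00.
Wendy ∩ Tomás ∩ Erik: 10:00-10:30, 11:30-14:30, 16:00-19:00.
Wendy ∩ Tomás ∩ Erik ∩ Ulla: 10:00-10:30, 11:30-14:30, 16:00-18:00.
Wendy ∩ Tomás ∩ Erik ∩ Ulla ∩ Divya: 10:00-10:30, 14:00-14:30, 16:00-18:00.
Wendy ∩ Tomás ∩ Erik ∩ Ulla ∩ Divya ∩ Zara: 10:00-10:30, 14:00-14:30, 16:00-18:00.
Wendy ∩ Tomás ∩ Erik ∩ Ulla ∩ Divya ∩ Zara ∩ Alice: 10:00-10:30, 14:00-14:30, 16:00-18:00.
Summing the common windows: 30 + 30 + 120 = 180 minutes.

180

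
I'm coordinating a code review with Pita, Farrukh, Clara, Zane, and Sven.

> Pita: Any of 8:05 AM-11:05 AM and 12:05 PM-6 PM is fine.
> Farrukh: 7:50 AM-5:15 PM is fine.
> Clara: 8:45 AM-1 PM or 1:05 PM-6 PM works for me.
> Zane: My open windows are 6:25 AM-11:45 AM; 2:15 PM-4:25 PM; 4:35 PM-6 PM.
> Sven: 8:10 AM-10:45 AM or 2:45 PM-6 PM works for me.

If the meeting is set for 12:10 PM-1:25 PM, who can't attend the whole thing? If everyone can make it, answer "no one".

Pita: free for 12:10-13:25. Farrukh: free for 12:10-13:25. Clara: not fully free for 12:10-13:25. Zane: not fully free for 12:10-13:25. Sven: not fully free for 12:10-13:25.

Clara, Sven, Zane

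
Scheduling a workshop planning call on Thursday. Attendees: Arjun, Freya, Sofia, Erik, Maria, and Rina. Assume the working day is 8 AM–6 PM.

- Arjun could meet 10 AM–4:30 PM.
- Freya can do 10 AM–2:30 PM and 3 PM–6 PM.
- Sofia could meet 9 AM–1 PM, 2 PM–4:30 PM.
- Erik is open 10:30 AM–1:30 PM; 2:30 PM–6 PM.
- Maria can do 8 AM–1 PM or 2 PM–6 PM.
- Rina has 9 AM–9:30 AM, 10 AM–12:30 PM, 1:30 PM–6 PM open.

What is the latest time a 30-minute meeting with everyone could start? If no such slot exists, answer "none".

16:00

Arjun ∩ Freya: 10:00-14:30, 15:00-16:30.
Arjun ∩ Freya ∩ Sofia: 10:00-13:00, 14:00-14:30, 15:00-16:30.
Arjun ∩ Freya ∩ Sofia ∩ Erik: 10:30-13:00, 15:00-16:30.
Arjun ∩ Freya ∩ Sofia ∩ Erik ∩ Maria: 10:30-13:00, 15:00-16:30.
Arjun ∩ Freya ∩ Sofia ∩ Erik ∩ Maria ∩ Rina: 10:30-12:30, 15:00-16:30.
The last common window of at least 30 minutes is 15:00-16:30; a 30-minute meeting can start as late as 16:00 and still end by 16:30.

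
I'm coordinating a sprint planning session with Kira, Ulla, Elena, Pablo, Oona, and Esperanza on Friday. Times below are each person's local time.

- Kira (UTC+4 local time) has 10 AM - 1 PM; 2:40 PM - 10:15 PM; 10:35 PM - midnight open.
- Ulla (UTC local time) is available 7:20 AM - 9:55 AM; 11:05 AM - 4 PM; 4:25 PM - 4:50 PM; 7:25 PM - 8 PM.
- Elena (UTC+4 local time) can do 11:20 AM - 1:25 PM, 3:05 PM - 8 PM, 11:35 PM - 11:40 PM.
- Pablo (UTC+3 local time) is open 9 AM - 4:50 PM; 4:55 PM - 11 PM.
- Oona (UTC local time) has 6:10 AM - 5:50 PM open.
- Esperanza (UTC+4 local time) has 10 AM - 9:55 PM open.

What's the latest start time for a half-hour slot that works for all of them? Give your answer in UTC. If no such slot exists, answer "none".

15:30

Kira in UTC: 06:00-09:00, 10:40-18:15, 18:35-20:00 (subtract 4h to convert from UTC+4).
Ulla in UTC: 07:20-09:55, 11:05-16:00, 16:25-16:50, 19:25-20:00.
Elena in UTC: 07:20-09:25, 11:05-16:00, 19:35-19:40 (subtract 4h to convert from UTC+4).
Pablo in UTC: 06:00-13:50, 13:55-20:00 (subtract 3h to convert from UTC+3).
Oona in UTC: 06:10-17:50.
Esperanza in UTC: 06:00-17:55 (subtract 4h to convert from UTC+4).
Kira ∩ Ulla: 07:20-09:00, 11:05-16:00, 16:25-16:50, 19:25-20:00.
Kira ∩ Ulla ∩ Elena: 07:20-09:00, 11:05-16:00, 19:35-19:40.
Kira ∩ Ulla ∩ Elena ∩ Pablo: 07:20-09:00, 11:05-13:50, 13:55-16:00, 19:35-19:40.
Kira ∩ Ulla ∩ Elena ∩ Pablo ∩ Oona: 07:20-09:00, 11:05-13:50, 13:55-16:00.
Kira ∩ Ulla ∩ Elena ∩ Pablo ∩ Oona ∩ Esperanza: 07:20-09:00, 11:05-13:50, 13:55-16:00.
The last common window of at least 30 minutes is 13:55-16:00; a 30-minute meeting can start as late as 15:30 and still end by 16:00.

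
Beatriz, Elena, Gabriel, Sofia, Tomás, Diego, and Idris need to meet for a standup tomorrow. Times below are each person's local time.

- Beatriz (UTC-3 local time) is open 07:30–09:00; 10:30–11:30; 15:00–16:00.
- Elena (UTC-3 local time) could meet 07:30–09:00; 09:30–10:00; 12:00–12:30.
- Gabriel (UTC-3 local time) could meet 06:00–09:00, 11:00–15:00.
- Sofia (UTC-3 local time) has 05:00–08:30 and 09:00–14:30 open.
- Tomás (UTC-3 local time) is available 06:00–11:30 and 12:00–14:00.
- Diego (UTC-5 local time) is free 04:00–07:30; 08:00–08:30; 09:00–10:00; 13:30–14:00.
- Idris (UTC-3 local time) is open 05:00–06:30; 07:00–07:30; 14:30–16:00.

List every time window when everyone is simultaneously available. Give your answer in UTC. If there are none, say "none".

none

Beatriz in UTC: 10:30-12:00, 13:30-14:30, 18:00-19:00 (add 3h to convert from UTC-3).
Elena in UTC: 10:30-12:00, 12:30-13:00, 15:00-15:30 (add 3h to convert from UTC-3).
Gabriel in UTC: 09:00-12:00, 14:00-18:00 (add 3h to convert from UTC-3).
Sofia in UTC: 08:00-11:30, 12:00-17:30 (add 3h to convert from UTC-3).
Tomás in UTC: 09:00-14:30, 15:00-17:00 (add 3h to convert from UTC-3).
Diego in UTC: 09:00-12:30, 13:00-13:30, 14:00-15:00, 18:30-19:00 (add 5h to convert from UTC-5).
Idris in UTC: 08:00-09:30, 10:00-10:30, 17:30-19:00 (add 3h to convert from UTC-3).
Beatriz ∩ Elena: 10:30-12:00.
Beatriz ∩ Elena ∩ Gabriel: 10:30-12:00.
Beatriz ∩ Elena ∩ Gabriel ∩ Sofia: 10:30-11:30.
Beatriz ∩ Elena ∩ Gabriel ∩ Sofia ∩ Tomás: 10:30-11:30.
Beatriz ∩ Elena ∩ Gabriel ∩ Sofia ∩ Tomás ∩ Diego: 10:30-11:30.
Beatriz ∩ Elena ∩ Gabriel ∩ Sofia ∩ Tomás ∩ Diego ∩ Idris: ∅.
There is no time when everyone is free.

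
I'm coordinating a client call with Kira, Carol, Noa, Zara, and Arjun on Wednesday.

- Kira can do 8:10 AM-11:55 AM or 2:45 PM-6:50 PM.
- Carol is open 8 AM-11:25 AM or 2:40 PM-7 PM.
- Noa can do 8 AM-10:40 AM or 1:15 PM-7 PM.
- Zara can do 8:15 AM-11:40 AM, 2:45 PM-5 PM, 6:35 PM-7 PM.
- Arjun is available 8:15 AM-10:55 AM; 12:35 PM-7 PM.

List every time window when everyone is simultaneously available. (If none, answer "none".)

08:15-10:40, 14:45-17:00, 18:35-18:50

Kira ∩ Carol: 08:10-11:25, 14:45-18:50.
Kira ∩ Carol ∩ Noa: 08:10-10:40, 14:45-18:50.
Kira ∩ Carol ∩ Noa ∩ Zara: 08:15-10:40, 14:45-17:00, 18:35-18:50.
Kira ∩ Carol ∩ Noa ∩ Zara ∩ Arjun: 08:15-10:40, 14:45-17:00, 18:35-18:50.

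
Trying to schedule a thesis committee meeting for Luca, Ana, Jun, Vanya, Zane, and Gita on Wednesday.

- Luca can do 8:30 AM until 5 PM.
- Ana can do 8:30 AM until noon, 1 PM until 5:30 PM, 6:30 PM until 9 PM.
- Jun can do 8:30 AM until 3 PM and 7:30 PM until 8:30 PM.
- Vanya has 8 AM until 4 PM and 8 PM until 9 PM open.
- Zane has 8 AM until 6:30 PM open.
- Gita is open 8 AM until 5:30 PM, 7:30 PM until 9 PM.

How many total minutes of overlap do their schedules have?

Luca ∩ Ana: 08:30-12:00, 13:00-17:00.
Luca ∩ Ana ∩ Jun: 08:30-12:00, 13:00-15:00.
Luca ∩ Ana ∩ Jun ∩ Vanya: 08:30-12:00, 13:00-15:00.
Luca ∩ Ana ∩ Jun ∩ Vanya ∩ Zane: 08:30-12:00, 13:00-15:00.
Luca ∩ Ana ∩ Jun ∩ Vanya ∩ Zane ∩ Gita: 08:30-12:00, 13:00-15:00.
Summing the common windows: 210 + 120 = 330 minutes.

330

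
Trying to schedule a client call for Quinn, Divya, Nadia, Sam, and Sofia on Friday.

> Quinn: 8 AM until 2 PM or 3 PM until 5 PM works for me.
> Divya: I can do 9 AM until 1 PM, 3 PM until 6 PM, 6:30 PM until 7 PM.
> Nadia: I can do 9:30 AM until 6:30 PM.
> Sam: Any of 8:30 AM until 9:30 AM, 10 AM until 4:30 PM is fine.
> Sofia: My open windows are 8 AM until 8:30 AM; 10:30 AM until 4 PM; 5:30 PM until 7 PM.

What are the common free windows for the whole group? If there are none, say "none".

10:30-13:00, 15:00-16:00

Quinn ∩ Divya: 09:00-13:00, 15:00-17:00.
Quinn ∩ Divya ∩ Nadia: 09:30-13:00, 15:00-17:00.
Quinn ∩ Divya ∩ Nadia ∩ Sam: 10:00-13:00, 15:00-16:30.
Quinn ∩ Divya ∩ Nadia ∩ Sam ∩ Sofia: 10:30-13:00, 15:00-16:00.
So the common availability across everyone is 10:30-13:00, 15:00-16:00.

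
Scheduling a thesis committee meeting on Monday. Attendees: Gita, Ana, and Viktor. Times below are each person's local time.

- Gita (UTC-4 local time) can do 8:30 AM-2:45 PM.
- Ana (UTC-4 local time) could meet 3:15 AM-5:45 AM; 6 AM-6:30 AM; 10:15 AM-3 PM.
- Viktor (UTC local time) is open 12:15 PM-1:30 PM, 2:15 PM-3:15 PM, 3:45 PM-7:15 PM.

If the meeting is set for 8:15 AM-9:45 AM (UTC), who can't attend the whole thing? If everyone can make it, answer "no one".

Gita, Viktor

Gita in UTC: 12:30-18:45 (add 4h to convert from UTC-4).
Ana in UTC: 07:15-09:45, 10:00-10:30, 14:15-19:00 (add 4h to convert from UTC-4).
Viktor in UTC: 12:15-13:30, 14:15-15:15, 15:45-19:15.
Gita: not fully free for 08:15-09:45. Ana: free for 08:15-09:45. Viktor: not fully free for 08:15-09:45.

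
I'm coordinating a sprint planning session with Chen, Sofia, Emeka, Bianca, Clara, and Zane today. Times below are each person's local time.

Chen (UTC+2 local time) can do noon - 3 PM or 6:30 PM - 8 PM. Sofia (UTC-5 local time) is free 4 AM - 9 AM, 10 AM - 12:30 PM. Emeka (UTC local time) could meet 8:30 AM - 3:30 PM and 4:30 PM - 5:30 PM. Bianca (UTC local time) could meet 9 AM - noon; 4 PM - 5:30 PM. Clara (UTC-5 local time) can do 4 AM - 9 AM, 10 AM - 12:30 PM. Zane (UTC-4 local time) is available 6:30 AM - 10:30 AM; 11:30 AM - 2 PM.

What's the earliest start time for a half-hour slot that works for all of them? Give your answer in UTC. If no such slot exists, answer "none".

Chen in UTC: 10:00-13:00, 16:30-18:00 (subtract 2h to convert from UTC+2).
Sofia in UTC: 09:00-14:00, 15:00-17:30 (add 5h to convert from UTC-5).
Emeka in UTC: 08:30-15:30, 16:30-17:30.
Bianca in UTC: 09:00-12:00, 16:00-17:30.
Clara in UTC: 09:00-14:00, 15:00-17:30 (add 5h to convert from UTC-5).
Zane in UTC: 10:30-14:30, 15:30-18:00 (add 4h to convert from UTC-4).
Chen ∩ Sofia: 10:00-13:00, 16:30-17:30.
Chen ∩ Sofia ∩ Emeka: 10:00-13:00, 16:30-17:30.
Chen ∩ Sofia ∩ Emeka ∩ Bianca: 10:00-12:00, 16:30-17:30.
Chen ∩ Sofia ∩ Emeka ∩ Bianca ∩ Clara: 10:00-12:00, 16:30-17:30.
Chen ∩ Sofia ∩ Emeka ∩ Bianca ∩ Clara ∩ Zane: 10:30-12:00, 16:30-17:30.
The first common window of at least 30 minutes is 10:30-12:00, so the earliest start is 10:30.

10:30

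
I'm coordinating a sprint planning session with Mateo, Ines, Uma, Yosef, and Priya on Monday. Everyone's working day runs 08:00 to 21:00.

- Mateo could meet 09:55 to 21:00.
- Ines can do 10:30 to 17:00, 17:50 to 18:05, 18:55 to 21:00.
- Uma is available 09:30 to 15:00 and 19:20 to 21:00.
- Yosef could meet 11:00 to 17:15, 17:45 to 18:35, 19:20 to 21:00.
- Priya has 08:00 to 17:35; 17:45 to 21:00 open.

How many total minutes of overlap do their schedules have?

340

Mateo ∩ Ines: 10:30-17:00, 17:50-18:05, 18:55-21:00.
Mateo ∩ Ines ∩ Uma: 10:30-15:00, 19:20-21:00.
Mateo ∩ Ines ∩ Uma ∩ Yosef: 11:00-15:00, 19:20-21:00.
Mateo ∩ Ines ∩ Uma ∩ Yosef ∩ Priya: 11:00-15:00, 19:20-21:00.
So the common availability across everyone is 11:00-15:00, 19:20-21:00.
Summing the common windows: 240 + 100 = 340 minutes.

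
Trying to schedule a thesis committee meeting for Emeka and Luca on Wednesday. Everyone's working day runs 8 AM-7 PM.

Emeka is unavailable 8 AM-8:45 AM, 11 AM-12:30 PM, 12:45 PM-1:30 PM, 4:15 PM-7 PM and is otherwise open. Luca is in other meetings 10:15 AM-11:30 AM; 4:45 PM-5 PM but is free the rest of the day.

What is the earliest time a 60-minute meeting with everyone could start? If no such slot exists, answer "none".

08:45

Emeka free: 08:45-11:00, 12:30-12:45, 13:30-16:15 (invert busy blocks within the working day).
Luca free: 08:00-10:15, 11:30-16:45, 17:00-19:00 (invert busy blocks within the working day).
Emeka ∩ Luca: 08:45-10:15, 12:30-12:45, 13:30-16:15.
The first common window of at least 60 minutes is 08:45-10:15, so the earliest start is 08:45.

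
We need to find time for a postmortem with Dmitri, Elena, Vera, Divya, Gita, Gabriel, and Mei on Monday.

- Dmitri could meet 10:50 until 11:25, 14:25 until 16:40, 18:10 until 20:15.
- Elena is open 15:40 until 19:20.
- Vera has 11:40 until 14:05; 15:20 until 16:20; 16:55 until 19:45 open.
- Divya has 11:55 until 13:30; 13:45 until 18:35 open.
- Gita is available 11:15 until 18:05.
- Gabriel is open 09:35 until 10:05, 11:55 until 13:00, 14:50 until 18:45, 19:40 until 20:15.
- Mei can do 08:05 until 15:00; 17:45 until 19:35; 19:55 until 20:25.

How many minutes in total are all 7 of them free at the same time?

Dmitri ∩ Elena: 15:40-16:40, 18:10-19:20.
Dmitri ∩ Elena ∩ Vera: 15:40-16:20, 18:10-19:20.
Dmitri ∩ Elena ∩ Vera ∩ Divya: 15:40-16:20, 18:10-18:35.
Dmitri ∩ Elena ∩ Vera ∩ Divya ∩ Gita: 15:40-16:20.
Dmitri ∩ Elena ∩ Vera ∩ Divya ∩ Gita ∩ Gabriel: 15:40-16:20.
Dmitri ∩ Elena ∩ Vera ∩ Divya ∩ Gita ∩ Gabriel ∩ Mei: ∅.
There is no time when everyone is free.
There is no common window, so the total is 0 minutes.

0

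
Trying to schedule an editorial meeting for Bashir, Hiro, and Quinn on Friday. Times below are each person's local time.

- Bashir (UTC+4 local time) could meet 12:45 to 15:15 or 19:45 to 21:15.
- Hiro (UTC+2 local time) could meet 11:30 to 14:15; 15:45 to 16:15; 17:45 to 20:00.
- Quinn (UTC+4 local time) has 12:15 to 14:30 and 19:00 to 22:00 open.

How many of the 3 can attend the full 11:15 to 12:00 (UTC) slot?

Bashir in UTC: 08:45-11:15, 15:45-17:15 (subtract 4h to convert from UTC+4).
Hiro in UTC: 09:30-12:15, 13:45-14:15, 15:45-18:00 (subtract 2h to convert from UTC+2).
Quinn in UTC: 08:15-10:30, 15:00-18:00 (subtract 4h to convert from UTC+4).
Hiro can make the full 11:15-12:00 slot — that's 1.

1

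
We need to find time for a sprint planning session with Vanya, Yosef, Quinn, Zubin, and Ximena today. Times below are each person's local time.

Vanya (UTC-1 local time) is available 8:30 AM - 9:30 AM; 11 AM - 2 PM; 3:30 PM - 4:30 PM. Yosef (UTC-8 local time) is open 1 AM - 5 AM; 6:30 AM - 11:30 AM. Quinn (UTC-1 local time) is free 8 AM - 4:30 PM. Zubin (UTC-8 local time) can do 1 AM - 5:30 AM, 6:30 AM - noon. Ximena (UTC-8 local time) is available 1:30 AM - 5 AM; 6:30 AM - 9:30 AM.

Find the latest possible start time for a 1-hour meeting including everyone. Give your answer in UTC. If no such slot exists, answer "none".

16:30

Vanya in UTC: 09:30-10:30, 12:00-15:00, 16:30-17:30 (add 1h to convert from UTC-1).
Yosef in UTC: 09:00-13:00, 14:30-19:30 (add 8h to convert from UTC-8).
Quinn in UTC: 09:00-17:30 (add 1h to convert from UTC-1).
Zubin in UTC: 09:00-13:30, 14:30-20:00 (add 8h to convert from UTC-8).
Ximena in UTC: 09:30-13:00, 14:30-17:30 (add 8h to convert from UTC-8).
Vanya ∩ Yosef: 09:30-10:30, 12:00-13:00, 14:30-15:00, 16:30-17:30.
Vanya ∩ Yosef ∩ Quinn: 09:30-10:30, 12:00-13:00, 14:30-15:00, 16:30-17:30.
Vanya ∩ Yosef ∩ Quinn ∩ Zubin: 09:30-10:30, 12:00-13:00, 14:30-15:00, 16:30-17:30.
Vanya ∩ Yosef ∩ Quinn ∩ Zubin ∩ Ximena: 09:30-10:30, 12:00-13:00, 14:30-15:00, 16:30-17:30.
The last common window of at least 60 minutes is 16:30-17:30; a 60-minute meeting can start as late as 16:30 and still end by 17:30.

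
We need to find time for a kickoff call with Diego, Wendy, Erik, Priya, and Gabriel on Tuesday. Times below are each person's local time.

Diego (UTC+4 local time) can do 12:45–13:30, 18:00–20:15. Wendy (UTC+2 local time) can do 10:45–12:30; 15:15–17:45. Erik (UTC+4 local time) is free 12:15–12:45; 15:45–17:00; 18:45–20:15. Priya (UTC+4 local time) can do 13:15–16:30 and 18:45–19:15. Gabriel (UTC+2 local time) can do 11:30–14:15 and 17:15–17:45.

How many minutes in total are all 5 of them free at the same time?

0

Diego in UTC: 08:45-09:30, 14:00-16:15 (subtract 4h to convert from UTC+4).
Wendy in UTC: 08:45-10:30, 13:15-15:45 (subtract 2h to convert from UTC+2).
Erik in UTC: 08:15-08:45, 11:45-13:00, 14:45-16:15 (subtract 4h to convert from UTC+4).
Priya in UTC: 09:15-12:30, 14:45-15:15 (subtract 4h to convert from UTC+4).
Gabriel in UTC: 09:30-12:15, 15:15-15:45 (subtract 2h to convert from UTC+2).
Diego ∩ Wendy: 08:45-09:30, 14:00-15:45.
Diego ∩ Wendy ∩ Erik: 14:45-15:45.
Diego ∩ Wendy ∩ Erik ∩ Priya: 14:45-15:15.
Diego ∩ Wendy ∩ Erik ∩ Priya ∩ Gabriel: ∅.
There is no time when everyone is free.
There is no common window, so the total is 0 minutes.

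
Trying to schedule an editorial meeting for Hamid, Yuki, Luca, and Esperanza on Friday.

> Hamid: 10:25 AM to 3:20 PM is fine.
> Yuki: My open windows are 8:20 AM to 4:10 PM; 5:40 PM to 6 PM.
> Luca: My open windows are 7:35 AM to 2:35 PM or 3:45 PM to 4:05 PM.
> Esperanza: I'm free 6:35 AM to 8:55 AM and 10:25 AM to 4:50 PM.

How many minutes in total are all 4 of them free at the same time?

250

Hamid ∩ Yuki: 10:25-15:20.
Hamid ∩ Yuki ∩ Luca: 10:25-14:35.
Hamid ∩ Yuki ∩ Luca ∩ Esperanza: 10:25-14:35.
That's a single block of 250 minutes.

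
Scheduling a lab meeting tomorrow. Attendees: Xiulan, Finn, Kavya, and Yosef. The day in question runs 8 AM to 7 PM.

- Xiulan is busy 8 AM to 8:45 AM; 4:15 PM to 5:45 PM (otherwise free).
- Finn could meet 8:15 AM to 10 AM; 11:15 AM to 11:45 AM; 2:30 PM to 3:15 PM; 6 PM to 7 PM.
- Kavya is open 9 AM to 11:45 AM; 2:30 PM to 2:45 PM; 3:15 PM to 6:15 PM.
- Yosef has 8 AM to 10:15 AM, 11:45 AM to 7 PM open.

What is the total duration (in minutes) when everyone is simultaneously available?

90

Xiulan free: 08:45-16:15, 17:45-19:00 (invert busy blocks within the working day).
Finn free: 08:15-10:00, 11:15-11:45, 14:30-15:15, 18:00-19:00.
Kavya free: 09:00-11:45, 14:30-14:45, 15:15-18:15.
Yosef free: 08:00-10:15, 11:45-19:00.
Xiulan ∩ Finn: 08:45-10:00, 11:15-11:45, 14:30-15:15, 18:00-19:00.
Xiulan ∩ Finn ∩ Kavya: 09:00-10:00, 11:15-11:45, 14:30-14:45, 18:00-18:15.
Xiulan ∩ Finn ∩ Kavya ∩ Yosef: 09:00-10:00, 14:30-14:45, 18:00-18:15.
Summing the common windows: 60 + 15 + 15 = 90 minutes.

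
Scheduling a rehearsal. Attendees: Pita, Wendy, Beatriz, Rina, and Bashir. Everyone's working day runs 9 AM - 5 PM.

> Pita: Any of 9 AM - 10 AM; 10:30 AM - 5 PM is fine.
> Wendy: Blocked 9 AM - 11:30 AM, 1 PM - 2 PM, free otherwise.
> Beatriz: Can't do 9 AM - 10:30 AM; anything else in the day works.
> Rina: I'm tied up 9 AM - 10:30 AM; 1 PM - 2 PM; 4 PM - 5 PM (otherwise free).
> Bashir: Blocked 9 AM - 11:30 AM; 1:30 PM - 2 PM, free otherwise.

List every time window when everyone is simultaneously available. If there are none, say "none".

Pita free: 09:00-10:00, 10:30-17:00.
Wendy free: 11:30-13:00, 14:00-17:00 (invert busy blocks within the working day).
Beatriz free: 10:30-17:00 (invert busy blocks within the working day).
Rina free: 10:30-13:00, 14:00-16:00 (invert busy blocks within the working day).
Bashir free: 11:30-13:30, 14:00-17:00 (invert busy blocks within the working day).
Pita ∩ Wendy: 11:30-13:00, 14:00-17:00.
Pita ∩ Wendy ∩ Beatriz: 11:30-13:00, 14:00-17:00.
Pita ∩ Wendy ∩ Beatriz ∩ Rina: 11:30-13:00, 14:00-16:00.
Pita ∩ Wendy ∩ Beatriz ∩ Rina ∩ Bashir: 11:30-13:00, 14:00-16:00.

11:30-13:00, 14:00-16:00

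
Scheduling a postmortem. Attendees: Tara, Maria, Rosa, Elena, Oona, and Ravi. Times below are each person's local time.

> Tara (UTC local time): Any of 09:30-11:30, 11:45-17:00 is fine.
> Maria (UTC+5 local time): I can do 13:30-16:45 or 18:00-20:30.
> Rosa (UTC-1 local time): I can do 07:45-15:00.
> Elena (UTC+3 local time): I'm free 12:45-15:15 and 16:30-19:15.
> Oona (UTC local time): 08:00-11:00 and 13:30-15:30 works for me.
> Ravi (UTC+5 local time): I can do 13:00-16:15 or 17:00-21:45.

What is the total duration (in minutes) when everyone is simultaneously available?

Tara in UTC: 09:30-11:30, 11:45-17:00.
Maria in UTC: 08:30-11:45, 13:00-15:30 (subtract 5h to convert from UTC+5).
Rosa in UTC: 08:45-16:00 (add 1h to convert from UTC-1).
Elena in UTC: 09:45-12:15, 13:30-16:15 (subtract 3h to convert from UTC+3).
Oona in UTC: 08:00-11:00, 13:30-15:30.
Ravi in UTC: 08:00-11:15, 12:00-16:45 (subtract 5h to convert from UTC+5).
Tara ∩ Maria: 09:30-11:30, 13:00-15:30.
Tara ∩ Maria ∩ Rosa: 09:30-11:30, 13:00-15:30.
Tara ∩ Maria ∩ Rosa ∩ Elena: 09:45-11:30, 13:30-15:30.
Tara ∩ Maria ∩ Rosa ∩ Elena ∩ Oona: 09:45-11:00, 13:30-15:30.
Tara ∩ Maria ∩ Rosa ∩ Elena ∩ Oona ∩ Ravi: 09:45-11:00, 13:30-15:30.
Summing the common windows: 75 + 120 = 195 minutes.

195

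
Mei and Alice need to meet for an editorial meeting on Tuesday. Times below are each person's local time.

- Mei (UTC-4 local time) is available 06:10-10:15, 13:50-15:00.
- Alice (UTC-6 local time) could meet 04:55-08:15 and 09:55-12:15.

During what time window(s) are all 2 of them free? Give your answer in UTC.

Mei in UTC: 10:10-14:15, 17:50-19:00 (add 4h to convert from UTC-4).
Alice in UTC: 10:55-14:15, 15:55-18:15 (add 6h to convert from UTC-6).
Mei ∩ Alice: 10:55-14:15, 17:50-18:15.
So the common availability across everyone is 10:55-14:15, 17:50-18:15.

10:55-14:15, 17:50-18:15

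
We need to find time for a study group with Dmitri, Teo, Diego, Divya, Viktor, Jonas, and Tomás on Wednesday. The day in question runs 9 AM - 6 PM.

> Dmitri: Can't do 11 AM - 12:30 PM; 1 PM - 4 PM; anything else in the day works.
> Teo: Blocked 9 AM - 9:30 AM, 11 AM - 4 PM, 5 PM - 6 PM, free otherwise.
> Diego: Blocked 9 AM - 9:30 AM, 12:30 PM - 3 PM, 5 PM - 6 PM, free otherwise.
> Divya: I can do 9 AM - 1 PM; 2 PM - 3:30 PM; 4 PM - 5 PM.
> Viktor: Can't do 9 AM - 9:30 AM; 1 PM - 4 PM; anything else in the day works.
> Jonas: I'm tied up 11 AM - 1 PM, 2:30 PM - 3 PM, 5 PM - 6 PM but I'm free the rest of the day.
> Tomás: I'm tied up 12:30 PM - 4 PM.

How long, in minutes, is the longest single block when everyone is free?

90

Dmitri free: 09:00-11:00, 12:30-13:00, 16:00-18:00 (invert busy blocks within the working day).
Teo free: 09:30-11:00, 16:00-17:00 (invert busy blocks within the working day).
Diego free: 09:30-12:30, 15:00-17:00 (invert busy blocks within the working day).
Divya free: 09:00-13:00, 14:00-15:30, 16:00-17:00.
Viktor free: 09:30-13:00, 16:00-18:00 (invert busy blocks within the working day).
Jonas free: 09:00-11:00, 13:00-14:30, 15:00-17:00 (invert busy blocks within the working day).
Tomás free: 09:00-12:30, 16:00-18:00 (invert busy blocks within the working day).
Dmitri ∩ Teo: 09:30-11:00, 16:00-17:00.
Dmitri ∩ Teo ∩ Diego: 09:30-11:00, 16:00-17:00.
Dmitri ∩ Teo ∩ Diego ∩ Divya: 09:30-11:00, 16:00-17:00.
Dmitri ∩ Teo ∩ Diego ∩ Divya ∩ Viktor: 09:30-11:00, 16:00-17:00.
Dmitri ∩ Teo ∩ Diego ∩ Divya ∩ Viktor ∩ Jonas: 09:30-11:00, 16:00-17:00.
Dmitri ∩ Teo ∩ Diego ∩ Divya ∩ Viktor ∩ Jonas ∩ Tomás: 09:30-11:00, 16:00-17:00.
So the common availability across everyone is 09:30-11:00, 16:00-17:00.
The longest is 09:30-11:00 at 90 minutes.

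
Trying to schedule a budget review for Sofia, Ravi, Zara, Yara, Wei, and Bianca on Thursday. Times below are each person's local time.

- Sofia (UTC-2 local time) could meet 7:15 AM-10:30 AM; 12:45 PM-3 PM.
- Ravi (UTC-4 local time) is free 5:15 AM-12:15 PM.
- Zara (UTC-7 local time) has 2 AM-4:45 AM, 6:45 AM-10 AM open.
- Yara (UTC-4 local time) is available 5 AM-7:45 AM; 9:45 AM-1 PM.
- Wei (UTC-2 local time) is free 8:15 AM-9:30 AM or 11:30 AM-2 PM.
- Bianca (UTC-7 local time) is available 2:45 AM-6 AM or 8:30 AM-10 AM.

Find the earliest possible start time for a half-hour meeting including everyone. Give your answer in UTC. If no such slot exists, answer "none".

Sofia in UTC: 09:15-12:30, 14:45-17:00 (add 2h to convert from UTC-2).
Ravi in UTC: 09:15-16:15 (add 4h to convert from UTC-4).
Zara in UTC: 09:00-11:45, 13:45-17:00 (add 7h to convert from UTC-7).
Yara in UTC: 09:00-11:45, 13:45-17:00 (add 4h to convert from UTC-4).
Wei in UTC: 10:15-11:30, 13:30-16:00 (add 2h to convert from UTC-2).
Bianca in UTC: 09:45-13:00, 15:30-17:00 (add 7h to convert from UTC-7).
Sofia ∩ Ravi: 09:15-12:30, 14:45-16:15.
Sofia ∩ Ravi ∩ Zara: 09:15-11:45, 14:45-16:15.
Sofia ∩ Ravi ∩ Zara ∩ Yara: 09:15-11:45, 14:45-16:15.
Sofia ∩ Ravi ∩ Zara ∩ Yara ∩ Wei: 10:15-11:30, 14:45-16:00.
Sofia ∩ Ravi ∩ Zara ∩ Yara ∩ Wei ∩ Bianca: 10:15-11:30, 15:30-16:00.
The first common window of at least 30 minutes is 10:15-11:30, so the earliest start is 10:15.

10:15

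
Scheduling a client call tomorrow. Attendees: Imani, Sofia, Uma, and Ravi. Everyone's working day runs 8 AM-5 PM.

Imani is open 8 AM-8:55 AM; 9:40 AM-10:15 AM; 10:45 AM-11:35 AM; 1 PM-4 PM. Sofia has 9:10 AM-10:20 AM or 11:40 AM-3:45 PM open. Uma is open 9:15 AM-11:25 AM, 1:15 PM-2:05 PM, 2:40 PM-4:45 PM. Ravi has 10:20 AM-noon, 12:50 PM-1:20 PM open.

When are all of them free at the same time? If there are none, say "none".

Imani ∩ Sofia: 09:40-10:15, 13:00-15:45.
Imani ∩ Sofia ∩ Uma: 09:40-10:15, 13:15-14:05, 14:40-15:45.
Imani ∩ Sofia ∩ Uma ∩ Ravi: 13:15-13:20.

13:15-13:20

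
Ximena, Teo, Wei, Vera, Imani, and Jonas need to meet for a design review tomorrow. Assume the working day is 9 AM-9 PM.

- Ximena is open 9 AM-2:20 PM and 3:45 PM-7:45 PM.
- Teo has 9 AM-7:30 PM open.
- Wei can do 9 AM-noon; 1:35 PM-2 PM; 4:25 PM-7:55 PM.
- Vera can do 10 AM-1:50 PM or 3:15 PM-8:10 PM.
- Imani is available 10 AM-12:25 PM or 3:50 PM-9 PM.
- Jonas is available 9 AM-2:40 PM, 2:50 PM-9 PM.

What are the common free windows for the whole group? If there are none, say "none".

10:00-12:00, 16:25-19:30

Ximena ∩ Teo: 09:00-14:20, 15:45-19:30.
Ximena ∩ Teo ∩ Wei: 09:00-12:00, 13:35-14:00, 16:25-19:30.
Ximena ∩ Teo ∩ Wei ∩ Vera: 10:00-12:00, 13:35-13:50, 16:25-19:30.
Ximena ∩ Teo ∩ Wei ∩ Vera ∩ Imani: 10:00-12:00, 16:25-19:30.
Ximena ∩ Teo ∩ Wei ∩ Vera ∩ Imani ∩ Jonas: 10:00-12:00, 16:25-19:30.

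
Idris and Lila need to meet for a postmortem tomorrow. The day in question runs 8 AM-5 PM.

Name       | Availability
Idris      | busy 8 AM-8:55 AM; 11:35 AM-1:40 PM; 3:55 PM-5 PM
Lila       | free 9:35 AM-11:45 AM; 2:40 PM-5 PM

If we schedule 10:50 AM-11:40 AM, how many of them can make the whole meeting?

Idris free: 08:55-11:35, 13:40-15:55 (invert busy blocks within the working day).
Lila free: 09:35-11:45, 14:40-17:00.
Lila can make the full 10:50-11:40 slot — that's 1.

1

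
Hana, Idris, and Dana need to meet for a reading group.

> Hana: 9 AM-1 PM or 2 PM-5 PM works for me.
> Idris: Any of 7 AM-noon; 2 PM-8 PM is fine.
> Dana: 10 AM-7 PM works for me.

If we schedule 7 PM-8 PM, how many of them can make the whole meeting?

Idris can make the full 19:00-20:00 slot — that's 1.

1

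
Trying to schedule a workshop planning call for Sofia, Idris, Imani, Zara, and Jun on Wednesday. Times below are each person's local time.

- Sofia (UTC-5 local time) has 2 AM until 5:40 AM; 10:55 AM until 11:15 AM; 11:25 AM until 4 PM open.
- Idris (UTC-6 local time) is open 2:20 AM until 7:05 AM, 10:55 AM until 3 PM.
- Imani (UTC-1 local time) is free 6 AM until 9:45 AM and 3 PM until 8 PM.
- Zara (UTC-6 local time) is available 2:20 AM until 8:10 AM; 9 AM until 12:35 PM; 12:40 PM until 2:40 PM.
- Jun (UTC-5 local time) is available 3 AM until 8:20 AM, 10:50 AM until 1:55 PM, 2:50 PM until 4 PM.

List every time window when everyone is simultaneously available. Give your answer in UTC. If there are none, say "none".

08:20-10:40, 16:55-18:35, 18:40-18:55, 19:50-20:40

Sofia in UTC: 07:00-10:40, 15:55-16:15, 16:25-21:00 (add 5h to convert from UTC-5).
Idris in UTC: 08:20-13:05, 16:55-21:00 (add 6h to convert from UTC-6).
Imani in UTC: 07:00-10:45, 16:00-21:00 (add 1h to convert from UTC-1).
Zara in UTC: 08:20-14:10, 15:00-18:35, 18:40-20:40 (add 6h to convert from UTC-6).
Jun in UTC: 08:00-13:20, 15:50-18:55, 19:50-21:00 (add 5h to convert from UTC-5).
Sofia ∩ Idris: 08:20-10:40, 16:55-21:00.
Sofia ∩ Idris ∩ Imani: 08:20-10:40, 16:55-21:00.
Sofia ∩ Idris ∩ Imani ∩ Zara: 08:20-10:40, 16:55-18:35, 18:40-20:40.
Sofia ∩ Idris ∩ Imani ∩ Zara ∩ Jun: 08:20-10:40, 16:55-18:35, 18:40-18:55, 19:50-20:40.
So the common availability across everyone is 08:20-10:40, 16:55-18:35, 18:40-18:55, 19:50-20:40.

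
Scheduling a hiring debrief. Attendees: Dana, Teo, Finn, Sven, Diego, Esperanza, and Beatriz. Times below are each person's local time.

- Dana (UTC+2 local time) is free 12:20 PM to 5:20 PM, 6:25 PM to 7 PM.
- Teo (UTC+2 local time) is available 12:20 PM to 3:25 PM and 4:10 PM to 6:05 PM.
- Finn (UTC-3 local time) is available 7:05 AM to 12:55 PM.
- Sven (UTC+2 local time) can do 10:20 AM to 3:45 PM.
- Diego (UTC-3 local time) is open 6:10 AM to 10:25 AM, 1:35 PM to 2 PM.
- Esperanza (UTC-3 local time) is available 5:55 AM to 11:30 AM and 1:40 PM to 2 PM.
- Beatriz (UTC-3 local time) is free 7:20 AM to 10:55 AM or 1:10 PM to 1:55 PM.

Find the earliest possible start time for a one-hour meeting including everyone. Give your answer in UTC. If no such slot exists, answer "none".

10:20

Dana in UTC: 10:20-15:20, 16:25-17:00 (subtract 2h to convert from UTC+2).
Teo in UTC: 10:20-13:25, 14:10-16:05 (subtract 2h to convert from UTC+2).
Finn in UTC: 10:05-15:55 (add 3h to convert from UTC-3).
Sven in UTC: 08:20-13:45 (subtract 2h to convert from UTC+2).
Diego in UTC: 09:10-13:25, 16:35-17:00 (add 3h to convert from UTC-3).
Esperanza in UTC: 08:55-14:30, 16:40-17:00 (add 3h to convert from UTC-3).
Beatriz in UTC: 10:20-13:55, 16:10-16:55 (add 3h to convert from UTC-3).
Dana ∩ Teo: 10:20-13:25, 14:10-15:20.
Dana ∩ Teo ∩ Finn: 10:20-13:25, 14:10-15:20.
Dana ∩ Teo ∩ Finn ∩ Sven: 10:20-13:25.
Dana ∩ Teo ∩ Finn ∩ Sven ∩ Diego: 10:20-13:25.
Dana ∩ Teo ∩ Finn ∩ Sven ∩ Diego ∩ Esperanza: 10:20-13:25.
Dana ∩ Teo ∩ Finn ∩ Sven ∩ Diego ∩ Esperanza ∩ Beatriz: 10:20-13:25.
The first common window of at least 60 minutes is 10:20-13:25, so the earliest start is 10:20.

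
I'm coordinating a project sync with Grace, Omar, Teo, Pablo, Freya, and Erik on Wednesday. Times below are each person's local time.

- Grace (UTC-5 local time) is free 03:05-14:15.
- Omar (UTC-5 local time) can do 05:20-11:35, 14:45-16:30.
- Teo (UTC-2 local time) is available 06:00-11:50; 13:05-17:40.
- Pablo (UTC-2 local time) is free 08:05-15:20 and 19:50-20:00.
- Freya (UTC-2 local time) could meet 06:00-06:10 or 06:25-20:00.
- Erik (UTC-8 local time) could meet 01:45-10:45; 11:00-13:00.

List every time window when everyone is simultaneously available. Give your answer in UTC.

10:20-13:50, 15:05-16:35

Grace in UTC: 08:05-19:15 (add 5h to convert from UTC-5).
Omar in UTC: 10:20-16:35, 19:45-21:30 (add 5h to convert from UTC-5).
Teo in UTC: 08:00-13:50, 15:05-19:40 (add 2h to convert from UTC-2).
Pablo in UTC: 10:05-17:20, 21:50-22:00 (add 2h to convert from UTC-2).
Freya in UTC: 08:00-08:10, 08:25-22:00 (add 2h to convert from UTC-2).
Erik in UTC: 09:45-18:45, 19:00-21:00 (add 8h to convert from UTC-8).
Grace ∩ Omar: 10:20-16:35.
Grace ∩ Omar ∩ Teo: 10:20-13:50, 15:05-16:35.
Grace ∩ Omar ∩ Teo ∩ Pablo: 10:20-13:50, 15:05-16:35.
Grace ∩ Omar ∩ Teo ∩ Pablo ∩ Freya: 10:20-13:50, 15:05-16:35.
Grace ∩ Omar ∩ Teo ∩ Pablo ∩ Freya ∩ Erik: 10:20-13:50, 15:05-16:35.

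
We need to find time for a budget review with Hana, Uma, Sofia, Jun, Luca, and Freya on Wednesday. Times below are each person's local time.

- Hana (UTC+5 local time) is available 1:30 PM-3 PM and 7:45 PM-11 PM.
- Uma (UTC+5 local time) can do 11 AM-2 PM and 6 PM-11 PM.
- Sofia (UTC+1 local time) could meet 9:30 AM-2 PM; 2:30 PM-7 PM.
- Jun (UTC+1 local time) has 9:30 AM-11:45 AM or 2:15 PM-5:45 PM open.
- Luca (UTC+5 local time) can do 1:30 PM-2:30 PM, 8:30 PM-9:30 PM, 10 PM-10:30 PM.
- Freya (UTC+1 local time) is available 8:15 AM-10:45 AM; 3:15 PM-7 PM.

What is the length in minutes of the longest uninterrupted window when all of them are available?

Hana in UTC: 08:30-10:00, 14:45-18:00 (subtract 5h to convert from UTC+5).
Uma in UTC: 06:00-09:00, 13:00-18:00 (subtract 5h to convert from UTC+5).
Sofia in UTC: 08:30-13:00, 13:30-18:00 (subtract 1h to convert from UTC+1).
Jun in UTC: 08:30-10:45, 13:15-16:45 (subtract 1h to convert from UTC+1).
Luca in UTC: 08:30-09:30, 15:30-16:30, 17:00-17:30 (subtract 5h to convert from UTC+5).
Freya in UTC: 07:15-09:45, 14:15-18:00 (subtract 1h to convert from UTC+1).
Hana ∩ Uma: 08:30-09:00, 14:45-18:00.
Hana ∩ Uma ∩ Sofia: 08:30-09:00, 14:45-18:00.
Hana ∩ Uma ∩ Sofia ∩ Jun: 08:30-09:00, 14:45-16:45.
Hana ∩ Uma ∩ Sofia ∩ Jun ∩ Luca: 08:30-09:00, 15:30-16:30.
Hana ∩ Uma ∩ Sofia ∩ Jun ∩ Luca ∩ Freya: 08:30-09:00, 15:30-16:30.
The longest is 15:30-16:30 at 60 minutes.

60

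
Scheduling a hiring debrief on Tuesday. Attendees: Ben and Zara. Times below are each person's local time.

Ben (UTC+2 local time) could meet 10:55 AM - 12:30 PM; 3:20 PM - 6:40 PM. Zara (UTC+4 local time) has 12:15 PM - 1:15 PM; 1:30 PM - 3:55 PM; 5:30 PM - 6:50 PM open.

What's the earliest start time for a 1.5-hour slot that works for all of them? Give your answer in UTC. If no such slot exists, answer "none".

Ben in UTC: 08:55-10:30, 13:20-16:40 (subtract 2h to convert from UTC+2).
Zara in UTC: 08:15-09:15, 09:30-11:55, 13:30-14:50 (subtract 4h to convert from UTC+4).
Ben ∩ Zara: 08:55-09:15, 09:30-10:30, 13:30-14:50.
So the common availability across everyone is 08:55-09:15, 09:30-10:30, 13:30-14:50.
No common window is at least 90 minutes long.

none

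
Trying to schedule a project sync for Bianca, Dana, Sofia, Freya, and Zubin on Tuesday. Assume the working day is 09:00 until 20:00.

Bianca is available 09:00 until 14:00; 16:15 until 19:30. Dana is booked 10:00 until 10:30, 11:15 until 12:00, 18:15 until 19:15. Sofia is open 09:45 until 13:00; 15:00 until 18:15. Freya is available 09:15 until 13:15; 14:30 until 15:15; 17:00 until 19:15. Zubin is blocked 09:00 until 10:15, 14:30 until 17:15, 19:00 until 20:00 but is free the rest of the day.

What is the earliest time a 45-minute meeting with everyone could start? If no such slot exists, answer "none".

10:30

Bianca free: 09:00-14:00, 16:15-19:30.
Dana free: 09:00-10:00, 10:30-11:15, 12:00-18:15, 19:15-20:00 (invert busy blocks within the working day).
Sofia free: 09:45-13:00, 15:00-18:15.
Freya free: 09:15-13:15, 14:30-15:15, 17:00-19:15.
Zubin free: 10:15-14:30, 17:15-19:00 (invert busy blocks within the working day).
Bianca ∩ Dana: 09:00-10:00, 10:30-11:15, 12:00-14:00, 16:15-18:15, 19:15-19:30.
Bianca ∩ Dana ∩ Sofia: 09:45-10:00, 10:30-11:15, 12:00-13:00, 16:15-18:15.
Bianca ∩ Dana ∩ Sofia ∩ Freya: 09:45-10:00, 10:30-11:15, 12:00-13:00, 17:00-18:15.
Bianca ∩ Dana ∩ Sofia ∩ Freya ∩ Zubin: 10:30-11:15, 12:00-13:00, 17:15-18:15.
The first common window of at least 45 minutes is 10:30-11:15, so the earliest start is 10:30.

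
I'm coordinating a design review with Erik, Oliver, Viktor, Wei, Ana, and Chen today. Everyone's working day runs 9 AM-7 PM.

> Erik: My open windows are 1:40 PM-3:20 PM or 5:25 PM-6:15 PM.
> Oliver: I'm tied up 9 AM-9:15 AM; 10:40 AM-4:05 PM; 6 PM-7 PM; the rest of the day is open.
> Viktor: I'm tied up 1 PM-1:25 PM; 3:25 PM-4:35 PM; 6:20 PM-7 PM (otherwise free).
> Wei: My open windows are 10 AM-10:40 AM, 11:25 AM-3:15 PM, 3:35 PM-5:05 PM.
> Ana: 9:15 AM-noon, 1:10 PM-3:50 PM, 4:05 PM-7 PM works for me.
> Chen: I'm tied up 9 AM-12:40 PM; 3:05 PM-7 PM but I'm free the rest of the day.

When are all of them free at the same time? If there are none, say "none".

none

Erik free: 13:40-15:20, 17:25-18:15.
Oliver free: 09:15-10:40, 16:05-18:00 (invert busy blocks within the working day).
Viktor free: 09:00-13:00, 13:25-15:25, 16:35-18:20 (invert busy blocks within the working day).
Wei free: 10:00-10:40, 11:25-15:15, 15:35-17:05.
Ana free: 09:15-12:00, 13:10-15:50, 16:05-19:00.
Chen free: 12:40-15:05 (invert busy blocks within the working day).
Erik ∩ Oliver: 17:25-18:00.
Erik ∩ Oliver ∩ Viktor: 17:25-18:00.
Erik ∩ Oliver ∩ Viktor ∩ Wei: ∅.
Erik ∩ Oliver ∩ Viktor ∩ Wei ∩ Ana: ∅.
Erik ∩ Oliver ∩ Viktor ∩ Wei ∩ Ana ∩ Chen: ∅.
There is no time when everyone is free.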